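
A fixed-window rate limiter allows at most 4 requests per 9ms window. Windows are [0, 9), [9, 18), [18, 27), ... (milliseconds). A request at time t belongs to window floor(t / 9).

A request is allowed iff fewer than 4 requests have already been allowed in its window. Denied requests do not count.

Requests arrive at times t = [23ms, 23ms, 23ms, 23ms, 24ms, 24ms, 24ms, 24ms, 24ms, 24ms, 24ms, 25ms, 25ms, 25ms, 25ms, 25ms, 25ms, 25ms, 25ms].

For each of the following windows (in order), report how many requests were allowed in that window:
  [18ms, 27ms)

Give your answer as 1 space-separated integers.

Answer: 4

Derivation:
Processing requests:
  req#1 t=23ms (window 2): ALLOW
  req#2 t=23ms (window 2): ALLOW
  req#3 t=23ms (window 2): ALLOW
  req#4 t=23ms (window 2): ALLOW
  req#5 t=24ms (window 2): DENY
  req#6 t=24ms (window 2): DENY
  req#7 t=24ms (window 2): DENY
  req#8 t=24ms (window 2): DENY
  req#9 t=24ms (window 2): DENY
  req#10 t=24ms (window 2): DENY
  req#11 t=24ms (window 2): DENY
  req#12 t=25ms (window 2): DENY
  req#13 t=25ms (window 2): DENY
  req#14 t=25ms (window 2): DENY
  req#15 t=25ms (window 2): DENY
  req#16 t=25ms (window 2): DENY
  req#17 t=25ms (window 2): DENY
  req#18 t=25ms (window 2): DENY
  req#19 t=25ms (window 2): DENY

Allowed counts by window: 4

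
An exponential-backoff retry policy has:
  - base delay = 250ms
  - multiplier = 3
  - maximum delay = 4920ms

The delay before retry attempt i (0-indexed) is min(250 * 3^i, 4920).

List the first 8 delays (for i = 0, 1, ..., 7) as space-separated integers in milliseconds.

Computing each delay:
  i=0: min(250*3^0, 4920) = 250
  i=1: min(250*3^1, 4920) = 750
  i=2: min(250*3^2, 4920) = 2250
  i=3: min(250*3^3, 4920) = 4920
  i=4: min(250*3^4, 4920) = 4920
  i=5: min(250*3^5, 4920) = 4920
  i=6: min(250*3^6, 4920) = 4920
  i=7: min(250*3^7, 4920) = 4920

Answer: 250 750 2250 4920 4920 4920 4920 4920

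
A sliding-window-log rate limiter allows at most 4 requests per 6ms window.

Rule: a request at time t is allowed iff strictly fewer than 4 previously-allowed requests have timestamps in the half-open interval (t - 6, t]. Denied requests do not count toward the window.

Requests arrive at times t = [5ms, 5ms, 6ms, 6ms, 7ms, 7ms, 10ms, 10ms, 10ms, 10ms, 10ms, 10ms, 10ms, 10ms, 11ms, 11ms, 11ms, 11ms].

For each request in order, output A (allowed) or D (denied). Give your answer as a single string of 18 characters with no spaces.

Tracking allowed requests in the window:
  req#1 t=5ms: ALLOW
  req#2 t=5ms: ALLOW
  req#3 t=6ms: ALLOW
  req#4 t=6ms: ALLOW
  req#5 t=7ms: DENY
  req#6 t=7ms: DENY
  req#7 t=10ms: DENY
  req#8 t=10ms: DENY
  req#9 t=10ms: DENY
  req#10 t=10ms: DENY
  req#11 t=10ms: DENY
  req#12 t=10ms: DENY
  req#13 t=10ms: DENY
  req#14 t=10ms: DENY
  req#15 t=11ms: ALLOW
  req#16 t=11ms: ALLOW
  req#17 t=11ms: DENY
  req#18 t=11ms: DENY

Answer: AAAADDDDDDDDDDAADD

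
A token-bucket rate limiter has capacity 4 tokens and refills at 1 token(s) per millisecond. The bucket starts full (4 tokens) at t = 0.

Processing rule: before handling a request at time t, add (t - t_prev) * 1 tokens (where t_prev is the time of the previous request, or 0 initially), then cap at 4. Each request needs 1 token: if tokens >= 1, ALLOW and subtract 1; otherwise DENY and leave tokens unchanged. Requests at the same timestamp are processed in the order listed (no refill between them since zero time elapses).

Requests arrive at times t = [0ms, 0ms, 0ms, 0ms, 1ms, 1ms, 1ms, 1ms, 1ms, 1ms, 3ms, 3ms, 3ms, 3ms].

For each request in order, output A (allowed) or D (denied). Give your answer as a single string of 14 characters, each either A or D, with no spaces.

Answer: AAAAADDDDDAADD

Derivation:
Simulating step by step:
  req#1 t=0ms: ALLOW
  req#2 t=0ms: ALLOW
  req#3 t=0ms: ALLOW
  req#4 t=0ms: ALLOW
  req#5 t=1ms: ALLOW
  req#6 t=1ms: DENY
  req#7 t=1ms: DENY
  req#8 t=1ms: DENY
  req#9 t=1ms: DENY
  req#10 t=1ms: DENY
  req#11 t=3ms: ALLOW
  req#12 t=3ms: ALLOW
  req#13 t=3ms: DENY
  req#14 t=3ms: DENY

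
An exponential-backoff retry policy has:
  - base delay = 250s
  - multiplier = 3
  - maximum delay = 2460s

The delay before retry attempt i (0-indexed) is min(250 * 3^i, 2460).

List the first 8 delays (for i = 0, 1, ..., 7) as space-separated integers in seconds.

Answer: 250 750 2250 2460 2460 2460 2460 2460

Derivation:
Computing each delay:
  i=0: min(250*3^0, 2460) = 250
  i=1: min(250*3^1, 2460) = 750
  i=2: min(250*3^2, 2460) = 2250
  i=3: min(250*3^3, 2460) = 2460
  i=4: min(250*3^4, 2460) = 2460
  i=5: min(250*3^5, 2460) = 2460
  i=6: min(250*3^6, 2460) = 2460
  i=7: min(250*3^7, 2460) = 2460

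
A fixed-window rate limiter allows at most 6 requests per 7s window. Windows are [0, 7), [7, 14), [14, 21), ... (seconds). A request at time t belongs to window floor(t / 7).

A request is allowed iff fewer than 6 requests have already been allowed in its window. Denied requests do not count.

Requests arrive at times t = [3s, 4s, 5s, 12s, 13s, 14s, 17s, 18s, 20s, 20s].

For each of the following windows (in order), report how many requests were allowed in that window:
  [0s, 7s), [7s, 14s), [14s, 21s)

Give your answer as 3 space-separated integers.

Processing requests:
  req#1 t=3s (window 0): ALLOW
  req#2 t=4s (window 0): ALLOW
  req#3 t=5s (window 0): ALLOW
  req#4 t=12s (window 1): ALLOW
  req#5 t=13s (window 1): ALLOW
  req#6 t=14s (window 2): ALLOW
  req#7 t=17s (window 2): ALLOW
  req#8 t=18s (window 2): ALLOW
  req#9 t=20s (window 2): ALLOW
  req#10 t=20s (window 2): ALLOW

Allowed counts by window: 3 2 5

Answer: 3 2 5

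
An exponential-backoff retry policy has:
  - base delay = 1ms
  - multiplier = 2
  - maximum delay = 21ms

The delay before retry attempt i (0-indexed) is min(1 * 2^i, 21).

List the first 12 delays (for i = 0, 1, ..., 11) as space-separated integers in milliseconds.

Answer: 1 2 4 8 16 21 21 21 21 21 21 21

Derivation:
Computing each delay:
  i=0: min(1*2^0, 21) = 1
  i=1: min(1*2^1, 21) = 2
  i=2: min(1*2^2, 21) = 4
  i=3: min(1*2^3, 21) = 8
  i=4: min(1*2^4, 21) = 16
  i=5: min(1*2^5, 21) = 21
  i=6: min(1*2^6, 21) = 21
  i=7: min(1*2^7, 21) = 21
  i=8: min(1*2^8, 21) = 21
  i=9: min(1*2^9, 21) = 21
  i=10: min(1*2^10, 21) = 21
  i=11: min(1*2^11, 21) = 21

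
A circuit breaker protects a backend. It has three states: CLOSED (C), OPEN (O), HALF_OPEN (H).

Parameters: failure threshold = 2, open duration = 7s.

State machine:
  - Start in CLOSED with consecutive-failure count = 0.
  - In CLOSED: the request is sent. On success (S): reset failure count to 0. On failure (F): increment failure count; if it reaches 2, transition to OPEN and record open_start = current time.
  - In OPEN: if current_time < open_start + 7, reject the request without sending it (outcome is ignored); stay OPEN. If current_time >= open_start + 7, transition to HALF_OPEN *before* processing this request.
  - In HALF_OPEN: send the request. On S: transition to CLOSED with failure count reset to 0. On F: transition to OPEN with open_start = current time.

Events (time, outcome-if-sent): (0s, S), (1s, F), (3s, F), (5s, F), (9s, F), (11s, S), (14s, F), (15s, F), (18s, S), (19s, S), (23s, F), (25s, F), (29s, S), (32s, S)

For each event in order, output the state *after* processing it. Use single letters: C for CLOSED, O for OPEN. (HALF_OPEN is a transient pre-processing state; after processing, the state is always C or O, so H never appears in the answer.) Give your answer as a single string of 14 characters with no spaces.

State after each event:
  event#1 t=0s outcome=S: state=CLOSED
  event#2 t=1s outcome=F: state=CLOSED
  event#3 t=3s outcome=F: state=OPEN
  event#4 t=5s outcome=F: state=OPEN
  event#5 t=9s outcome=F: state=OPEN
  event#6 t=11s outcome=S: state=CLOSED
  event#7 t=14s outcome=F: state=CLOSED
  event#8 t=15s outcome=F: state=OPEN
  event#9 t=18s outcome=S: state=OPEN
  event#10 t=19s outcome=S: state=OPEN
  event#11 t=23s outcome=F: state=OPEN
  event#12 t=25s outcome=F: state=OPEN
  event#13 t=29s outcome=S: state=OPEN
  event#14 t=32s outcome=S: state=CLOSED

Answer: CCOOOCCOOOOOOC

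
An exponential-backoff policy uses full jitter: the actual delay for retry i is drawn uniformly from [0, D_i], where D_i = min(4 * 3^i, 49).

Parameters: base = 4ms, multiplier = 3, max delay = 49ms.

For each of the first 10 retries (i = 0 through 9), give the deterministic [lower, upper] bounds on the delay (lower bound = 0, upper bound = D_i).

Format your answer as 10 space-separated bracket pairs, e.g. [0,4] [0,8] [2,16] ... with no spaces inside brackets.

Answer: [0,4] [0,12] [0,36] [0,49] [0,49] [0,49] [0,49] [0,49] [0,49] [0,49]

Derivation:
Computing bounds per retry:
  i=0: D_i=min(4*3^0,49)=4, bounds=[0,4]
  i=1: D_i=min(4*3^1,49)=12, bounds=[0,12]
  i=2: D_i=min(4*3^2,49)=36, bounds=[0,36]
  i=3: D_i=min(4*3^3,49)=49, bounds=[0,49]
  i=4: D_i=min(4*3^4,49)=49, bounds=[0,49]
  i=5: D_i=min(4*3^5,49)=49, bounds=[0,49]
  i=6: D_i=min(4*3^6,49)=49, bounds=[0,49]
  i=7: D_i=min(4*3^7,49)=49, bounds=[0,49]
  i=8: D_i=min(4*3^8,49)=49, bounds=[0,49]
  i=9: D_i=min(4*3^9,49)=49, bounds=[0,49]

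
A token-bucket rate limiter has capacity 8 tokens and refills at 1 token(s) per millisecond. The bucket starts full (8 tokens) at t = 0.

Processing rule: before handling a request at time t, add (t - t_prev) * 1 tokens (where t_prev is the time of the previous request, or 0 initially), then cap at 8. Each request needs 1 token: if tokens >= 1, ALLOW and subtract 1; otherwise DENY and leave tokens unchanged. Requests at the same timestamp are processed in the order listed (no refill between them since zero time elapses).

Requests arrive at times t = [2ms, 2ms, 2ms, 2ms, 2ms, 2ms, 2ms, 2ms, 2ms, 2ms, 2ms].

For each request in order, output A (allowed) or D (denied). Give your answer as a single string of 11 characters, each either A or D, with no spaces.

Simulating step by step:
  req#1 t=2ms: ALLOW
  req#2 t=2ms: ALLOW
  req#3 t=2ms: ALLOW
  req#4 t=2ms: ALLOW
  req#5 t=2ms: ALLOW
  req#6 t=2ms: ALLOW
  req#7 t=2ms: ALLOW
  req#8 t=2ms: ALLOW
  req#9 t=2ms: DENY
  req#10 t=2ms: DENY
  req#11 t=2ms: DENY

Answer: AAAAAAAADDD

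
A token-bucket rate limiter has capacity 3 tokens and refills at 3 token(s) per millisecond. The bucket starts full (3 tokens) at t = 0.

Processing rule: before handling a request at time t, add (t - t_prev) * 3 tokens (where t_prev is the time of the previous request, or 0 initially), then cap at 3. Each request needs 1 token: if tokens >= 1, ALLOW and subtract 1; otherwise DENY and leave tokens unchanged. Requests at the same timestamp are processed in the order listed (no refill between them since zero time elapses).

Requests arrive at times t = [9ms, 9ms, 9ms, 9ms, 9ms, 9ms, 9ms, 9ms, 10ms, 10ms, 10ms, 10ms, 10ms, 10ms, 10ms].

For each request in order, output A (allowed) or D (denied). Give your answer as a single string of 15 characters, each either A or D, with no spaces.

Answer: AAADDDDDAAADDDD

Derivation:
Simulating step by step:
  req#1 t=9ms: ALLOW
  req#2 t=9ms: ALLOW
  req#3 t=9ms: ALLOW
  req#4 t=9ms: DENY
  req#5 t=9ms: DENY
  req#6 t=9ms: DENY
  req#7 t=9ms: DENY
  req#8 t=9ms: DENY
  req#9 t=10ms: ALLOW
  req#10 t=10ms: ALLOW
  req#11 t=10ms: ALLOW
  req#12 t=10ms: DENY
  req#13 t=10ms: DENY
  req#14 t=10ms: DENY
  req#15 t=10ms: DENY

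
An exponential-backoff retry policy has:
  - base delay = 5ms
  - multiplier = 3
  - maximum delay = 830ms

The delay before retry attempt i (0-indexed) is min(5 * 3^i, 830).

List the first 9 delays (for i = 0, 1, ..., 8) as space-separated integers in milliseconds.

Answer: 5 15 45 135 405 830 830 830 830

Derivation:
Computing each delay:
  i=0: min(5*3^0, 830) = 5
  i=1: min(5*3^1, 830) = 15
  i=2: min(5*3^2, 830) = 45
  i=3: min(5*3^3, 830) = 135
  i=4: min(5*3^4, 830) = 405
  i=5: min(5*3^5, 830) = 830
  i=6: min(5*3^6, 830) = 830
  i=7: min(5*3^7, 830) = 830
  i=8: min(5*3^8, 830) = 830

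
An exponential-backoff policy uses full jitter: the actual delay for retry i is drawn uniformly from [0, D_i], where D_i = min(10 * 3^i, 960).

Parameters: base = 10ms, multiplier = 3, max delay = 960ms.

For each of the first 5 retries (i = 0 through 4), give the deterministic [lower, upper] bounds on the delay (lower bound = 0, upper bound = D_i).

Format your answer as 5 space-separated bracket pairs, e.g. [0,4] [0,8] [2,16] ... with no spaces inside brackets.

Computing bounds per retry:
  i=0: D_i=min(10*3^0,960)=10, bounds=[0,10]
  i=1: D_i=min(10*3^1,960)=30, bounds=[0,30]
  i=2: D_i=min(10*3^2,960)=90, bounds=[0,90]
  i=3: D_i=min(10*3^3,960)=270, bounds=[0,270]
  i=4: D_i=min(10*3^4,960)=810, bounds=[0,810]

Answer: [0,10] [0,30] [0,90] [0,270] [0,810]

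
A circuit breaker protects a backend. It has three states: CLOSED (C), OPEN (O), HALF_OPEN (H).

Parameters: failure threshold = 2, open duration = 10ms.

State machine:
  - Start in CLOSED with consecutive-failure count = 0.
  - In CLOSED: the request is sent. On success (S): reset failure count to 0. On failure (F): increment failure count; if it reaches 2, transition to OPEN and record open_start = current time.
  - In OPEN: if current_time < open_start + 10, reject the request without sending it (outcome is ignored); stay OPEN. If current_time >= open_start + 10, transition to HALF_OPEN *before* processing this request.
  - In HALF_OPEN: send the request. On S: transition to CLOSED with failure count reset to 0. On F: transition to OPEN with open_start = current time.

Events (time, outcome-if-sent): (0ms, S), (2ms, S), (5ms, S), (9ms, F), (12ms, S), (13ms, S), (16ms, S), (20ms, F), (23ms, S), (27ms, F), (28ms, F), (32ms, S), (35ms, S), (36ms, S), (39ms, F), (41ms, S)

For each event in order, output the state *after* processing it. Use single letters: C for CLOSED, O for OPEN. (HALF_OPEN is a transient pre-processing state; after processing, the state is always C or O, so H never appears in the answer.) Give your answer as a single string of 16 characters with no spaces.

State after each event:
  event#1 t=0ms outcome=S: state=CLOSED
  event#2 t=2ms outcome=S: state=CLOSED
  event#3 t=5ms outcome=S: state=CLOSED
  event#4 t=9ms outcome=F: state=CLOSED
  event#5 t=12ms outcome=S: state=CLOSED
  event#6 t=13ms outcome=S: state=CLOSED
  event#7 t=16ms outcome=S: state=CLOSED
  event#8 t=20ms outcome=F: state=CLOSED
  event#9 t=23ms outcome=S: state=CLOSED
  event#10 t=27ms outcome=F: state=CLOSED
  event#11 t=28ms outcome=F: state=OPEN
  event#12 t=32ms outcome=S: state=OPEN
  event#13 t=35ms outcome=S: state=OPEN
  event#14 t=36ms outcome=S: state=OPEN
  event#15 t=39ms outcome=F: state=OPEN
  event#16 t=41ms outcome=S: state=OPEN

Answer: CCCCCCCCCCOOOOOO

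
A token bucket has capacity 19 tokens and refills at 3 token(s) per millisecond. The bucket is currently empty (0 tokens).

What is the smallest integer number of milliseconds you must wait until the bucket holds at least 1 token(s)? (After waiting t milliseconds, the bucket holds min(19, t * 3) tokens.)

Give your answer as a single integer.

Answer: 1

Derivation:
Need t * 3 >= 1, so t >= 1/3.
Smallest integer t = ceil(1/3) = 1.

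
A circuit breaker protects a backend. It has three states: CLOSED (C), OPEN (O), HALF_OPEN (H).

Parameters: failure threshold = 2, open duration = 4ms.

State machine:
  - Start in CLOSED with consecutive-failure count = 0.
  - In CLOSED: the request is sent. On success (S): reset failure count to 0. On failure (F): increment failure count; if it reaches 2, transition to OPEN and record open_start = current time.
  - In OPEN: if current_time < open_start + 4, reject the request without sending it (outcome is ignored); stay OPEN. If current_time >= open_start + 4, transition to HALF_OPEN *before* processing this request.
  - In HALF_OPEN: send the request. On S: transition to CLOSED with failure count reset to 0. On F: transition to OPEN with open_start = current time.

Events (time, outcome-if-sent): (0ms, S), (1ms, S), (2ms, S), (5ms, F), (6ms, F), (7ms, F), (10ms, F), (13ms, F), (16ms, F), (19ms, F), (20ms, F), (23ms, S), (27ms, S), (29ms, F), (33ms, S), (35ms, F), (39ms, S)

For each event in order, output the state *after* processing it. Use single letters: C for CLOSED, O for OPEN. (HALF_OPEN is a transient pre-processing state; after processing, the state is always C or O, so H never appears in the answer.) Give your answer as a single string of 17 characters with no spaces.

Answer: CCCCOOOOOOOOCCCCC

Derivation:
State after each event:
  event#1 t=0ms outcome=S: state=CLOSED
  event#2 t=1ms outcome=S: state=CLOSED
  event#3 t=2ms outcome=S: state=CLOSED
  event#4 t=5ms outcome=F: state=CLOSED
  event#5 t=6ms outcome=F: state=OPEN
  event#6 t=7ms outcome=F: state=OPEN
  event#7 t=10ms outcome=F: state=OPEN
  event#8 t=13ms outcome=F: state=OPEN
  event#9 t=16ms outcome=F: state=OPEN
  event#10 t=19ms outcome=F: state=OPEN
  event#11 t=20ms outcome=F: state=OPEN
  event#12 t=23ms outcome=S: state=OPEN
  event#13 t=27ms outcome=S: state=CLOSED
  event#14 t=29ms outcome=F: state=CLOSED
  event#15 t=33ms outcome=S: state=CLOSED
  event#16 t=35ms outcome=F: state=CLOSED
  event#17 t=39ms outcome=S: state=CLOSED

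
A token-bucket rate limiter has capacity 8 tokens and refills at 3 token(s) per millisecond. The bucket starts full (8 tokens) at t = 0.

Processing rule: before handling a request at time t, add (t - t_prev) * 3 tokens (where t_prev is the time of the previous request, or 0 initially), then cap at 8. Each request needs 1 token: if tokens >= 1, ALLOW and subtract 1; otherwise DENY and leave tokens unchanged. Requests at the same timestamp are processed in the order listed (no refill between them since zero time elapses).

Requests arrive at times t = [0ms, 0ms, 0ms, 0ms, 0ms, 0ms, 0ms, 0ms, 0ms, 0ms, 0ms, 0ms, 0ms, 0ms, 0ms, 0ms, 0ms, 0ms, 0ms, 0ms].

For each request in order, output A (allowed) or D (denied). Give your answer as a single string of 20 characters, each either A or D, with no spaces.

Simulating step by step:
  req#1 t=0ms: ALLOW
  req#2 t=0ms: ALLOW
  req#3 t=0ms: ALLOW
  req#4 t=0ms: ALLOW
  req#5 t=0ms: ALLOW
  req#6 t=0ms: ALLOW
  req#7 t=0ms: ALLOW
  req#8 t=0ms: ALLOW
  req#9 t=0ms: DENY
  req#10 t=0ms: DENY
  req#11 t=0ms: DENY
  req#12 t=0ms: DENY
  req#13 t=0ms: DENY
  req#14 t=0ms: DENY
  req#15 t=0ms: DENY
  req#16 t=0ms: DENY
  req#17 t=0ms: DENY
  req#18 t=0ms: DENY
  req#19 t=0ms: DENY
  req#20 t=0ms: DENY

Answer: AAAAAAAADDDDDDDDDDDD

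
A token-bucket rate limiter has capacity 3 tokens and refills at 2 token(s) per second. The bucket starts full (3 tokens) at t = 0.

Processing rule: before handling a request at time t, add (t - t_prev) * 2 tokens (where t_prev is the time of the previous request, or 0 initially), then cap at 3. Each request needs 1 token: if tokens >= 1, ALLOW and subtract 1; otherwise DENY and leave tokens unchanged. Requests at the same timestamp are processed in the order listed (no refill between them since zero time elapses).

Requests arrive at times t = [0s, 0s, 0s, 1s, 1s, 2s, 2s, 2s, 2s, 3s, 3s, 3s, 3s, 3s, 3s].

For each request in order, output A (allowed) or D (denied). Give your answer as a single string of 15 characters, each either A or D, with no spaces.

Simulating step by step:
  req#1 t=0s: ALLOW
  req#2 t=0s: ALLOW
  req#3 t=0s: ALLOW
  req#4 t=1s: ALLOW
  req#5 t=1s: ALLOW
  req#6 t=2s: ALLOW
  req#7 t=2s: ALLOW
  req#8 t=2s: DENY
  req#9 t=2s: DENY
  req#10 t=3s: ALLOW
  req#11 t=3s: ALLOW
  req#12 t=3s: DENY
  req#13 t=3s: DENY
  req#14 t=3s: DENY
  req#15 t=3s: DENY

Answer: AAAAAAADDAADDDD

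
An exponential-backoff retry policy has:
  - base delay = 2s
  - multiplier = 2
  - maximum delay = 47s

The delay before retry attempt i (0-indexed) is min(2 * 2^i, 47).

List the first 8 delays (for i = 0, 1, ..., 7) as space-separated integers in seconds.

Answer: 2 4 8 16 32 47 47 47

Derivation:
Computing each delay:
  i=0: min(2*2^0, 47) = 2
  i=1: min(2*2^1, 47) = 4
  i=2: min(2*2^2, 47) = 8
  i=3: min(2*2^3, 47) = 16
  i=4: min(2*2^4, 47) = 32
  i=5: min(2*2^5, 47) = 47
  i=6: min(2*2^6, 47) = 47
  i=7: min(2*2^7, 47) = 47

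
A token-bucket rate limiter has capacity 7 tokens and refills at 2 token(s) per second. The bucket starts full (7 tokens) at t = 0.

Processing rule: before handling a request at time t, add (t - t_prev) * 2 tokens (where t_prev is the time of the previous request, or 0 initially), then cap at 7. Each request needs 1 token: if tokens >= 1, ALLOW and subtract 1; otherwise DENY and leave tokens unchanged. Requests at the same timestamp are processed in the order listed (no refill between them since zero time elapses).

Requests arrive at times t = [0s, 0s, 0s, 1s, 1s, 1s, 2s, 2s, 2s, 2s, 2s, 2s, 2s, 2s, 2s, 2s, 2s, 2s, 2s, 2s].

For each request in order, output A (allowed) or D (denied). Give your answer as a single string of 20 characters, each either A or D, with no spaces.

Simulating step by step:
  req#1 t=0s: ALLOW
  req#2 t=0s: ALLOW
  req#3 t=0s: ALLOW
  req#4 t=1s: ALLOW
  req#5 t=1s: ALLOW
  req#6 t=1s: ALLOW
  req#7 t=2s: ALLOW
  req#8 t=2s: ALLOW
  req#9 t=2s: ALLOW
  req#10 t=2s: ALLOW
  req#11 t=2s: ALLOW
  req#12 t=2s: DENY
  req#13 t=2s: DENY
  req#14 t=2s: DENY
  req#15 t=2s: DENY
  req#16 t=2s: DENY
  req#17 t=2s: DENY
  req#18 t=2s: DENY
  req#19 t=2s: DENY
  req#20 t=2s: DENY

Answer: AAAAAAAAAAADDDDDDDDD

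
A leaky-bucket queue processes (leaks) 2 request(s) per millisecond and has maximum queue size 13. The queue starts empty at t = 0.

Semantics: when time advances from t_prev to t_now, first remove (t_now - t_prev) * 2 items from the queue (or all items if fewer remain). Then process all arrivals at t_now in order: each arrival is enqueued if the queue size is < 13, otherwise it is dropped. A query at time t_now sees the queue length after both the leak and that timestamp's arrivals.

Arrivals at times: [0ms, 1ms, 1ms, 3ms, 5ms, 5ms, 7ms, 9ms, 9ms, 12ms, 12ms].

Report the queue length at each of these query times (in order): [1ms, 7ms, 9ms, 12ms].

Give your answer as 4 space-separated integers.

Queue lengths at query times:
  query t=1ms: backlog = 2
  query t=7ms: backlog = 1
  query t=9ms: backlog = 2
  query t=12ms: backlog = 2

Answer: 2 1 2 2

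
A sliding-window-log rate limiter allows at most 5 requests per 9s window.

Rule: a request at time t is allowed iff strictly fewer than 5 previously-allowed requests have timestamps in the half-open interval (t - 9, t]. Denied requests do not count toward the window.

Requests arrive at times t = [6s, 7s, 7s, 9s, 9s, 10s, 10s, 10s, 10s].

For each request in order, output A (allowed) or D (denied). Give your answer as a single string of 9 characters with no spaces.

Answer: AAAAADDDD

Derivation:
Tracking allowed requests in the window:
  req#1 t=6s: ALLOW
  req#2 t=7s: ALLOW
  req#3 t=7s: ALLOW
  req#4 t=9s: ALLOW
  req#5 t=9s: ALLOW
  req#6 t=10s: DENY
  req#7 t=10s: DENY
  req#8 t=10s: DENY
  req#9 t=10s: DENY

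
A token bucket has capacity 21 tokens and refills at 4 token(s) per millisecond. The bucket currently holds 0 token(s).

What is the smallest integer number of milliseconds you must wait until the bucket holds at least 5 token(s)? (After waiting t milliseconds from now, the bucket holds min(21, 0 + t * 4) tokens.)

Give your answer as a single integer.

Need 0 + t * 4 >= 5, so t >= 5/4.
Smallest integer t = ceil(5/4) = 2.

Answer: 2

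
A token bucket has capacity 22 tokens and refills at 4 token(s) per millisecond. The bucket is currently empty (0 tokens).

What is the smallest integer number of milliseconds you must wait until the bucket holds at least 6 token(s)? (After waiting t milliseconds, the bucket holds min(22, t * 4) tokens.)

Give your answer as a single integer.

Need t * 4 >= 6, so t >= 6/4.
Smallest integer t = ceil(6/4) = 2.

Answer: 2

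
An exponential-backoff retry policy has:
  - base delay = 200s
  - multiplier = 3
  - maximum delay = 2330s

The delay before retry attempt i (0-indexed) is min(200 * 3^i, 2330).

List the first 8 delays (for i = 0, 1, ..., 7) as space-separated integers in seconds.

Answer: 200 600 1800 2330 2330 2330 2330 2330

Derivation:
Computing each delay:
  i=0: min(200*3^0, 2330) = 200
  i=1: min(200*3^1, 2330) = 600
  i=2: min(200*3^2, 2330) = 1800
  i=3: min(200*3^3, 2330) = 2330
  i=4: min(200*3^4, 2330) = 2330
  i=5: min(200*3^5, 2330) = 2330
  i=6: min(200*3^6, 2330) = 2330
  i=7: min(200*3^7, 2330) = 2330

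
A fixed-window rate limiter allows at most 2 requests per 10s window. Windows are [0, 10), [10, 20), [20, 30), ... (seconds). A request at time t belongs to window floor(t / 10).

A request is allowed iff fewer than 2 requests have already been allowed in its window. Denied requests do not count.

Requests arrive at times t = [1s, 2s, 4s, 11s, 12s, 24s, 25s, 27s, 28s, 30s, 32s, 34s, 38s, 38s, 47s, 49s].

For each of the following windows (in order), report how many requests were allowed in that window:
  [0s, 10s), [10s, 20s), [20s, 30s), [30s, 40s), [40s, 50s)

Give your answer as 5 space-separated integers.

Answer: 2 2 2 2 2

Derivation:
Processing requests:
  req#1 t=1s (window 0): ALLOW
  req#2 t=2s (window 0): ALLOW
  req#3 t=4s (window 0): DENY
  req#4 t=11s (window 1): ALLOW
  req#5 t=12s (window 1): ALLOW
  req#6 t=24s (window 2): ALLOW
  req#7 t=25s (window 2): ALLOW
  req#8 t=27s (window 2): DENY
  req#9 t=28s (window 2): DENY
  req#10 t=30s (window 3): ALLOW
  req#11 t=32s (window 3): ALLOW
  req#12 t=34s (window 3): DENY
  req#13 t=38s (window 3): DENY
  req#14 t=38s (window 3): DENY
  req#15 t=47s (window 4): ALLOW
  req#16 t=49s (window 4): ALLOW

Allowed counts by window: 2 2 2 2 2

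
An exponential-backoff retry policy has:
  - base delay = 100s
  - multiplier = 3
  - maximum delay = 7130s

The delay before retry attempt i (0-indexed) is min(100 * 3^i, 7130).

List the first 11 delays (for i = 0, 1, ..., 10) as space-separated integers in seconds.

Computing each delay:
  i=0: min(100*3^0, 7130) = 100
  i=1: min(100*3^1, 7130) = 300
  i=2: min(100*3^2, 7130) = 900
  i=3: min(100*3^3, 7130) = 2700
  i=4: min(100*3^4, 7130) = 7130
  i=5: min(100*3^5, 7130) = 7130
  i=6: min(100*3^6, 7130) = 7130
  i=7: min(100*3^7, 7130) = 7130
  i=8: min(100*3^8, 7130) = 7130
  i=9: min(100*3^9, 7130) = 7130
  i=10: min(100*3^10, 7130) = 7130

Answer: 100 300 900 2700 7130 7130 7130 7130 7130 7130 7130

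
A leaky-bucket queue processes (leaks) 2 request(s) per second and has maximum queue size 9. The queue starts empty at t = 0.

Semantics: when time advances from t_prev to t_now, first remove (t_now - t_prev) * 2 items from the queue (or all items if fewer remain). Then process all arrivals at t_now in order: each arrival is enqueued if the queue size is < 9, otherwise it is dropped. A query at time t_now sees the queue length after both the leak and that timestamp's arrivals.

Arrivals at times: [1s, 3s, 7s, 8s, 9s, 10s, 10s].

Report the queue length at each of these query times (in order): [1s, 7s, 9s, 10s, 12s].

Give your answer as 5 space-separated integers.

Answer: 1 1 1 2 0

Derivation:
Queue lengths at query times:
  query t=1s: backlog = 1
  query t=7s: backlog = 1
  query t=9s: backlog = 1
  query t=10s: backlog = 2
  query t=12s: backlog = 0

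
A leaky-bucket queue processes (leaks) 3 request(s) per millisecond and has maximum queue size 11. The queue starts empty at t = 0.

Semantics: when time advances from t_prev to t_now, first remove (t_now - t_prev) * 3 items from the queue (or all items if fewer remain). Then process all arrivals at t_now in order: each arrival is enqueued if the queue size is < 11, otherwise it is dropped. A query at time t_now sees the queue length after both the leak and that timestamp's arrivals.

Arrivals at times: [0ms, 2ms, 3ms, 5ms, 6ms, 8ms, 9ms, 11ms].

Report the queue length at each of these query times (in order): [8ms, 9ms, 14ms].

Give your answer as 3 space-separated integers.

Queue lengths at query times:
  query t=8ms: backlog = 1
  query t=9ms: backlog = 1
  query t=14ms: backlog = 0

Answer: 1 1 0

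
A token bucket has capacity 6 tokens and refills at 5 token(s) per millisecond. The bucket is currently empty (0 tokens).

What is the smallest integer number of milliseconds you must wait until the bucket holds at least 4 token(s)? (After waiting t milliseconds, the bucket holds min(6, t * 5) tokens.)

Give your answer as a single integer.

Need t * 5 >= 4, so t >= 4/5.
Smallest integer t = ceil(4/5) = 1.

Answer: 1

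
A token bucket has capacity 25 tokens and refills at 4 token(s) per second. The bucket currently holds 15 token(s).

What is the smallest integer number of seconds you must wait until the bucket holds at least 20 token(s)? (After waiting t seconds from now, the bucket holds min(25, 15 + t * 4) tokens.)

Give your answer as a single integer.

Need 15 + t * 4 >= 20, so t >= 5/4.
Smallest integer t = ceil(5/4) = 2.

Answer: 2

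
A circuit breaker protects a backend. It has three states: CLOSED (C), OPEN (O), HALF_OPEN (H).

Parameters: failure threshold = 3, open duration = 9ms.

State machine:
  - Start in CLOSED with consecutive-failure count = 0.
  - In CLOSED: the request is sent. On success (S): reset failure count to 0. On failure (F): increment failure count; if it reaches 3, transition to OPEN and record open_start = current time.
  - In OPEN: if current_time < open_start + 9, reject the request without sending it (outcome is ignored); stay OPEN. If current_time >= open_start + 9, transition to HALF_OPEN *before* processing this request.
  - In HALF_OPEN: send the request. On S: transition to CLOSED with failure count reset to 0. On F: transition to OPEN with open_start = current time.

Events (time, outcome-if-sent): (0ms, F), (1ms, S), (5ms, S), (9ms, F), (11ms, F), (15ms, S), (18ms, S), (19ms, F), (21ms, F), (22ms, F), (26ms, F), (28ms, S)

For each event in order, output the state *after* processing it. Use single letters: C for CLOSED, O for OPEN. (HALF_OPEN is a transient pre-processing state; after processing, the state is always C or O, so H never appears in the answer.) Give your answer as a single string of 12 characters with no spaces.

Answer: CCCCCCCCCOOO

Derivation:
State after each event:
  event#1 t=0ms outcome=F: state=CLOSED
  event#2 t=1ms outcome=S: state=CLOSED
  event#3 t=5ms outcome=S: state=CLOSED
  event#4 t=9ms outcome=F: state=CLOSED
  event#5 t=11ms outcome=F: state=CLOSED
  event#6 t=15ms outcome=S: state=CLOSED
  event#7 t=18ms outcome=S: state=CLOSED
  event#8 t=19ms outcome=F: state=CLOSED
  event#9 t=21ms outcome=F: state=CLOSED
  event#10 t=22ms outcome=F: state=OPEN
  event#11 t=26ms outcome=F: state=OPEN
  event#12 t=28ms outcome=S: state=OPEN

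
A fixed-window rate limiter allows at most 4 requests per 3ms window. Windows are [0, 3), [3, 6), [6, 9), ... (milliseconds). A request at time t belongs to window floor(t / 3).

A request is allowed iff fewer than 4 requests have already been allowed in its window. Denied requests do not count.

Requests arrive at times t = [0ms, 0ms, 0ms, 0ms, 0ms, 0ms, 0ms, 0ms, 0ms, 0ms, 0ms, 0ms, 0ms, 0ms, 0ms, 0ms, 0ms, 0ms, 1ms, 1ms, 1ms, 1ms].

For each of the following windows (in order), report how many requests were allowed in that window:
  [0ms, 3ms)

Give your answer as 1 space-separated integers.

Processing requests:
  req#1 t=0ms (window 0): ALLOW
  req#2 t=0ms (window 0): ALLOW
  req#3 t=0ms (window 0): ALLOW
  req#4 t=0ms (window 0): ALLOW
  req#5 t=0ms (window 0): DENY
  req#6 t=0ms (window 0): DENY
  req#7 t=0ms (window 0): DENY
  req#8 t=0ms (window 0): DENY
  req#9 t=0ms (window 0): DENY
  req#10 t=0ms (window 0): DENY
  req#11 t=0ms (window 0): DENY
  req#12 t=0ms (window 0): DENY
  req#13 t=0ms (window 0): DENY
  req#14 t=0ms (window 0): DENY
  req#15 t=0ms (window 0): DENY
  req#16 t=0ms (window 0): DENY
  req#17 t=0ms (window 0): DENY
  req#18 t=0ms (window 0): DENY
  req#19 t=1ms (window 0): DENY
  req#20 t=1ms (window 0): DENY
  req#21 t=1ms (window 0): DENY
  req#22 t=1ms (window 0): DENY

Allowed counts by window: 4

Answer: 4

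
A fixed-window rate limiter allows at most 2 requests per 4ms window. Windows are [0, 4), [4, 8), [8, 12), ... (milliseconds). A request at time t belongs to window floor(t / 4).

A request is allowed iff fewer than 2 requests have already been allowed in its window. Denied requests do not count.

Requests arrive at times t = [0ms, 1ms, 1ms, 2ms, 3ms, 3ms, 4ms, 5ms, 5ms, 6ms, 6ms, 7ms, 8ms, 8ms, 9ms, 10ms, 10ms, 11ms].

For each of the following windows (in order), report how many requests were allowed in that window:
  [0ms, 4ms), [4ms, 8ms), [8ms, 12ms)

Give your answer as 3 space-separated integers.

Answer: 2 2 2

Derivation:
Processing requests:
  req#1 t=0ms (window 0): ALLOW
  req#2 t=1ms (window 0): ALLOW
  req#3 t=1ms (window 0): DENY
  req#4 t=2ms (window 0): DENY
  req#5 t=3ms (window 0): DENY
  req#6 t=3ms (window 0): DENY
  req#7 t=4ms (window 1): ALLOW
  req#8 t=5ms (window 1): ALLOW
  req#9 t=5ms (window 1): DENY
  req#10 t=6ms (window 1): DENY
  req#11 t=6ms (window 1): DENY
  req#12 t=7ms (window 1): DENY
  req#13 t=8ms (window 2): ALLOW
  req#14 t=8ms (window 2): ALLOW
  req#15 t=9ms (window 2): DENY
  req#16 t=10ms (window 2): DENY
  req#17 t=10ms (window 2): DENY
  req#18 t=11ms (window 2): DENY

Allowed counts by window: 2 2 2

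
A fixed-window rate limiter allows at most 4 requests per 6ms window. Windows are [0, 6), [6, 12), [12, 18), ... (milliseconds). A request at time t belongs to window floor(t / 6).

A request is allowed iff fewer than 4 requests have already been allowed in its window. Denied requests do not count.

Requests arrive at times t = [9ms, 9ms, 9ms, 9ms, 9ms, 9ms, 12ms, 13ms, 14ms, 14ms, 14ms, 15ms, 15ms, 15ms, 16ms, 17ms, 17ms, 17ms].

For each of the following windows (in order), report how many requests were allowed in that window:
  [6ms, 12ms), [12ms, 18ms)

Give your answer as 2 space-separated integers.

Processing requests:
  req#1 t=9ms (window 1): ALLOW
  req#2 t=9ms (window 1): ALLOW
  req#3 t=9ms (window 1): ALLOW
  req#4 t=9ms (window 1): ALLOW
  req#5 t=9ms (window 1): DENY
  req#6 t=9ms (window 1): DENY
  req#7 t=12ms (window 2): ALLOW
  req#8 t=13ms (window 2): ALLOW
  req#9 t=14ms (window 2): ALLOW
  req#10 t=14ms (window 2): ALLOW
  req#11 t=14ms (window 2): DENY
  req#12 t=15ms (window 2): DENY
  req#13 t=15ms (window 2): DENY
  req#14 t=15ms (window 2): DENY
  req#15 t=16ms (window 2): DENY
  req#16 t=17ms (window 2): DENY
  req#17 t=17ms (window 2): DENY
  req#18 t=17ms (window 2): DENY

Allowed counts by window: 4 4

Answer: 4 4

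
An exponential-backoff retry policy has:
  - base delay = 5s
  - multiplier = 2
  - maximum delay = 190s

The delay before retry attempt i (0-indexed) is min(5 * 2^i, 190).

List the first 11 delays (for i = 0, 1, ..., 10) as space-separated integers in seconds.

Answer: 5 10 20 40 80 160 190 190 190 190 190

Derivation:
Computing each delay:
  i=0: min(5*2^0, 190) = 5
  i=1: min(5*2^1, 190) = 10
  i=2: min(5*2^2, 190) = 20
  i=3: min(5*2^3, 190) = 40
  i=4: min(5*2^4, 190) = 80
  i=5: min(5*2^5, 190) = 160
  i=6: min(5*2^6, 190) = 190
  i=7: min(5*2^7, 190) = 190
  i=8: min(5*2^8, 190) = 190
  i=9: min(5*2^9, 190) = 190
  i=10: min(5*2^10, 190) = 190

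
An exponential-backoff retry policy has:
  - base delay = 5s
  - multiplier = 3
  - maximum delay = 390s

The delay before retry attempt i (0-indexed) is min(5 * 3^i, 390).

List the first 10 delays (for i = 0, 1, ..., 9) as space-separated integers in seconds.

Computing each delay:
  i=0: min(5*3^0, 390) = 5
  i=1: min(5*3^1, 390) = 15
  i=2: min(5*3^2, 390) = 45
  i=3: min(5*3^3, 390) = 135
  i=4: min(5*3^4, 390) = 390
  i=5: min(5*3^5, 390) = 390
  i=6: min(5*3^6, 390) = 390
  i=7: min(5*3^7, 390) = 390
  i=8: min(5*3^8, 390) = 390
  i=9: min(5*3^9, 390) = 390

Answer: 5 15 45 135 390 390 390 390 390 390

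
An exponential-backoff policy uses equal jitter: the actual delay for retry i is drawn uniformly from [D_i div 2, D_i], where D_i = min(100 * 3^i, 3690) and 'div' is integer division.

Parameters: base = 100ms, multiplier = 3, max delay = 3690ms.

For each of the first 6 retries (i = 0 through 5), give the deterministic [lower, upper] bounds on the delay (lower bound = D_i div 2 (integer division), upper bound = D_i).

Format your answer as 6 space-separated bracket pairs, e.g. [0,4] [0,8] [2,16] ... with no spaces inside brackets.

Computing bounds per retry:
  i=0: D_i=min(100*3^0,3690)=100, bounds=[50,100]
  i=1: D_i=min(100*3^1,3690)=300, bounds=[150,300]
  i=2: D_i=min(100*3^2,3690)=900, bounds=[450,900]
  i=3: D_i=min(100*3^3,3690)=2700, bounds=[1350,2700]
  i=4: D_i=min(100*3^4,3690)=3690, bounds=[1845,3690]
  i=5: D_i=min(100*3^5,3690)=3690, bounds=[1845,3690]

Answer: [50,100] [150,300] [450,900] [1350,2700] [1845,3690] [1845,3690]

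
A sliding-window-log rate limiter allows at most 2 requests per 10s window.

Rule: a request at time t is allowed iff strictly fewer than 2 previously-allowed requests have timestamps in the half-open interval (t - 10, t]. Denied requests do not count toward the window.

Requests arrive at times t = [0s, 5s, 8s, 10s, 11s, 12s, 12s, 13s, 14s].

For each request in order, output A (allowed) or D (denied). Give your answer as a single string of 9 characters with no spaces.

Tracking allowed requests in the window:
  req#1 t=0s: ALLOW
  req#2 t=5s: ALLOW
  req#3 t=8s: DENY
  req#4 t=10s: ALLOW
  req#5 t=11s: DENY
  req#6 t=12s: DENY
  req#7 t=12s: DENY
  req#8 t=13s: DENY
  req#9 t=14s: DENY

Answer: AADADDDDD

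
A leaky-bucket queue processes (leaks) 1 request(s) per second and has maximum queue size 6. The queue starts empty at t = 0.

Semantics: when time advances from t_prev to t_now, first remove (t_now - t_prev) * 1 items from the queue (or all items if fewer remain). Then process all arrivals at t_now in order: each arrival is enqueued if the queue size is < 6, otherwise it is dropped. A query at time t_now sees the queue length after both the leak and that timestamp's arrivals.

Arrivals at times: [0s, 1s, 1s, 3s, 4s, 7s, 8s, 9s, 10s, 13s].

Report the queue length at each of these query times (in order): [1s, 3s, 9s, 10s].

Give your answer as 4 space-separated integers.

Queue lengths at query times:
  query t=1s: backlog = 2
  query t=3s: backlog = 1
  query t=9s: backlog = 1
  query t=10s: backlog = 1

Answer: 2 1 1 1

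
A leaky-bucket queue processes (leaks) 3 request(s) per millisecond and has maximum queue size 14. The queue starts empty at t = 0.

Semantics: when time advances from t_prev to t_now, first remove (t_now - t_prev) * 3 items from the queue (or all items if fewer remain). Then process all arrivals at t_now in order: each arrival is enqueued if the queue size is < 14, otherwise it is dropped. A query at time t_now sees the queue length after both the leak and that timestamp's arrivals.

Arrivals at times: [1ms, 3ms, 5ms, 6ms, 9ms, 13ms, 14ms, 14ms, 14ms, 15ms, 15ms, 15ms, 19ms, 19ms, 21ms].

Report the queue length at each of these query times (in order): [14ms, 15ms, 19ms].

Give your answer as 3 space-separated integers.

Queue lengths at query times:
  query t=14ms: backlog = 3
  query t=15ms: backlog = 3
  query t=19ms: backlog = 2

Answer: 3 3 2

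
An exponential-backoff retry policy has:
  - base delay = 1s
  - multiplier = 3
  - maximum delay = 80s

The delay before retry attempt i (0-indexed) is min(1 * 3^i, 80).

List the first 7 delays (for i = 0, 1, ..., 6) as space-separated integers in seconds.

Computing each delay:
  i=0: min(1*3^0, 80) = 1
  i=1: min(1*3^1, 80) = 3
  i=2: min(1*3^2, 80) = 9
  i=3: min(1*3^3, 80) = 27
  i=4: min(1*3^4, 80) = 80
  i=5: min(1*3^5, 80) = 80
  i=6: min(1*3^6, 80) = 80

Answer: 1 3 9 27 80 80 80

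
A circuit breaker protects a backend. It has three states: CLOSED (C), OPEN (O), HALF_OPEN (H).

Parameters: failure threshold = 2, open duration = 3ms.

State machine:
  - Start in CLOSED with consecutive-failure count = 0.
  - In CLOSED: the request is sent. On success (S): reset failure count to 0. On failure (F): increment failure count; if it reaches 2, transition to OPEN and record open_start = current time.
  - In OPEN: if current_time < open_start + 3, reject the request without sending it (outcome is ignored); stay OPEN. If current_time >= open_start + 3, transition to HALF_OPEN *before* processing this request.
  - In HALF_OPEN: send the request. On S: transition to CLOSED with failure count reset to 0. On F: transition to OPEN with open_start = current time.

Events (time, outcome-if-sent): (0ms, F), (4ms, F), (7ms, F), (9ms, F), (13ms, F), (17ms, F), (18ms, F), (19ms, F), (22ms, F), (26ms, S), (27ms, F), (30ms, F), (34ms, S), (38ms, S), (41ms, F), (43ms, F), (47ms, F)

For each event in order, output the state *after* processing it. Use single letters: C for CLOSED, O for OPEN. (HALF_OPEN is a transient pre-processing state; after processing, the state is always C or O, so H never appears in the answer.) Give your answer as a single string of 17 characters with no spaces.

State after each event:
  event#1 t=0ms outcome=F: state=CLOSED
  event#2 t=4ms outcome=F: state=OPEN
  event#3 t=7ms outcome=F: state=OPEN
  event#4 t=9ms outcome=F: state=OPEN
  event#5 t=13ms outcome=F: state=OPEN
  event#6 t=17ms outcome=F: state=OPEN
  event#7 t=18ms outcome=F: state=OPEN
  event#8 t=19ms outcome=F: state=OPEN
  event#9 t=22ms outcome=F: state=OPEN
  event#10 t=26ms outcome=S: state=CLOSED
  event#11 t=27ms outcome=F: state=CLOSED
  event#12 t=30ms outcome=F: state=OPEN
  event#13 t=34ms outcome=S: state=CLOSED
  event#14 t=38ms outcome=S: state=CLOSED
  event#15 t=41ms outcome=F: state=CLOSED
  event#16 t=43ms outcome=F: state=OPEN
  event#17 t=47ms outcome=F: state=OPEN

Answer: COOOOOOOOCCOCCCOO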